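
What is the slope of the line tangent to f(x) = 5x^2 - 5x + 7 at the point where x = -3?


The slope of the tangent line equals f'(x) at the point.
f(x) = 5x^2 - 5x + 7
f'(x) = 10x - 5
At x = -3:
f'(-3) = 10 * (-3) - 5
= -30 - 5
= -35

-35


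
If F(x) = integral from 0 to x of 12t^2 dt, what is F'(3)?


By the Fundamental Theorem of Calculus (Part 1):
If F(x) = integral from 0 to x of f(t) dt, then F'(x) = f(x)
Here f(t) = 12t^2
So F'(x) = 12x^2
Evaluate at x = 3:
F'(3) = 12 * 3^2
= 12 * 9
= 108

108


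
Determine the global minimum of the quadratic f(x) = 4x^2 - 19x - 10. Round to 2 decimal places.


For a quadratic f(x) = ax^2 + bx + c with a > 0, the minimum is at the vertex.
Vertex x-coordinate: x = -b/(2a)
x = -(-19) / (2 * 4)
x = 19/8
Substitute back to find the minimum value:
f(19/8) = 4 * (19/8)^2 - 19 * (19/8) - 10
= 361/16 - 361/8 - 10
= -521/16 ≈ -32.56

-32.56


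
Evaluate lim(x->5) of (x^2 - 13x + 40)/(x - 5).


Direct substitution gives 0/0, so we factor the numerator.
Factor: (x^2 - 13x + 40) = (x - 5)(x - 8)
Cancel the common factor (x - 5):
(x^2 - 13x + 40)/(x - 5) = (x - 8)
Now substitute x = 5:
= (5) - (8) = -3

-3


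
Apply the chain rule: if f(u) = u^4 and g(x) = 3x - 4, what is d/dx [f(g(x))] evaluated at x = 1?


Using the chain rule: (f(g(x)))' = f'(g(x)) * g'(x)
First, find g(1):
g(1) = 3 * 1 - 4 = -1
Next, f'(u) = 4u^3
And g'(x) = 3
So f'(g(1)) * g'(1)
= 4 * (-1)^3 * 3
= 4 * (-1) * 3
= -12

-12


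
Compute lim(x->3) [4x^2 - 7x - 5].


Since polynomials are continuous, we use direct substitution.
lim(x->3) of 4x^2 - 7x - 5
= 4 * 3^2 - 7 * 3 - 5
= 36 - 21 - 5
= 10

10


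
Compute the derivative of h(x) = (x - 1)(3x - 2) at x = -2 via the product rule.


Let u(x) = x - 1 and v(x) = 3x - 2
u'(x) = 1
v'(x) = 3
Product rule: h'(x) = u'(x)*v(x) + u(x)*v'(x)
= 1 * (3x - 2) + (x - 1) * 3
At x = -2:
u(-2) = 1 * (-2) - 1 = -3
v(-2) = 3 * (-2) - 2 = -8
h'(-2) = 1 * (-8) + (-3) * 3
= -8 - 9
= -17

-17


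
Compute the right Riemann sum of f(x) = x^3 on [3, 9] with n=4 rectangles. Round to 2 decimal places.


Right Riemann sum uses right endpoints of each subinterval.
Interval: [3, 9], n = 4
dx = (9 - 3) / 4 = 3/2
Right endpoints: [9/2, 6, 15/2, 9]
f values: [729/8, 216, 3375/8, 729]
Sum = dx * (sum of f values)
= 3/2 * 1458
= 2187 = 2187.00

2187.00


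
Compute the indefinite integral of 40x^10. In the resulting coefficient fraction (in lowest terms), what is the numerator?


Apply the power rule for integration:
integral of ax^n dx = a/(n+1) * x^(n+1) + C
integral of 40x^10 dx
= 40/11 * x^11 + C
The coefficient in lowest terms is 40/11, and its numerator is 40

40


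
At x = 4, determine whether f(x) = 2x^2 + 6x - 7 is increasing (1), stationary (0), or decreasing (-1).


Compute f'(x) to determine behavior:
f'(x) = 4x + 6
f'(4) = 4 * 4 + 6
= 16 + 6
= 22
Since f'(4) > 0, the function is increasing (1)

1


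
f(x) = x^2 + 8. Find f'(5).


Differentiate term by term using power and sum rules:
f(x) = x^2 + 8
f'(x) = 2x
Substitute x = 5:
f'(5) = 2 * 5 + 0
= 10 + 0
= 10

10


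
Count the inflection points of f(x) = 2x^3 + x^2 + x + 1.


Inflection points occur where f''(x) = 0 and concavity changes.
f(x) = 2x^3 + x^2 + x + 1
f'(x) = 6x^2 + 2x + 1
f''(x) = 12x + 2
Set f''(x) = 0:
12x + 2 = 0
x = -2 / 12 = -1/6
Since f''(x) is linear (degree 1), it changes sign at this point.
Therefore there is exactly 1 inflection point.

1


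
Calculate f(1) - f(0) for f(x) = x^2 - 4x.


Net change = f(b) - f(a)
f(x) = x^2 - 4x
Compute f(1):
f(1) = 1 * 1^2 - 4 * 1 + 0
= 1 - 4 + 0
= -3
Compute f(0):
f(0) = 1 * 0^2 - 4 * 0 + 0
= 0 + 0 + 0
= 0
Net change = -3 - 0 = -3

-3


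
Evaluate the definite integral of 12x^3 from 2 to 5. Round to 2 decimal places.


Find the antiderivative of 12x^3:
F(x) = 12/4 * x^4
Apply the Fundamental Theorem of Calculus:
F(5) - F(2)
= 12/4 * 5^4 - 12/4 * 2^4
= 12/4 * (625 - 16)
= 12/4 * 609
= 1827 = 1827.00

1827.00


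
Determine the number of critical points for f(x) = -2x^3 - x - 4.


Find where f'(x) = 0:
f(x) = -2x^3 - x - 4
f'(x) = -6x^2 - 1
This is a quadratic in x. Use the discriminant to count real roots.
Discriminant = (0)^2 - 4 * (-6) * (-1)
= 0 - 24
= -24
Since discriminant < 0, f'(x) = 0 has no real solutions.
Number of critical points: 0

0


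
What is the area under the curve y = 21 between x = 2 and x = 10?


The area under a constant function y = 21 is a rectangle.
Width = 10 - 2 = 8
Height = 21
Area = width * height
= 8 * 21
= 168

168


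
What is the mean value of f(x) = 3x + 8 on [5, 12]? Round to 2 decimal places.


Average value = 1/(b-a) * integral from a to b of f(x) dx
First compute the integral of 3x + 8:
F(x) = (3/2)x^2 + 8x
F(12) = 3/2 * 144 + 8 * 12 = 312
F(5) = 3/2 * 25 + 8 * 5 = 155/2
Integral = 312 - 155/2 = 469/2
Average = (469/2) / (12 - 5) = (469/2) / 7
= 67/2 = 33.50

33.50


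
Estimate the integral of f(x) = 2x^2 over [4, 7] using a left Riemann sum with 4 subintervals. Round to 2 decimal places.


Left Riemann sum uses left endpoints of each subinterval.
Interval: [4, 7], n = 4
dx = (7 - 4) / 4 = 3/4
Left endpoints: [4, 19/4, 11/2, 25/4]
f values: [32, 361/8, 121/2, 625/8]
Sum = dx * (sum of f values)
= 3/4 * 863/4
= 2589/16 ≈ 161.81

161.81


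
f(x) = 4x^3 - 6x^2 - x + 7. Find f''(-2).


First derivative:
f'(x) = 12x^2 - 12x - 1
Second derivative:
f''(x) = 24x - 12
Substitute x = -2:
f''(-2) = 24 * (-2) - 12
= -48 - 12
= -60

-60


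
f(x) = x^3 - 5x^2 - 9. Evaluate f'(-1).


Differentiate f(x) = x^3 - 5x^2 - 9 term by term:
f'(x) = 3x^2 - 10x
Substitute x = -1:
f'(-1) = 3 * (-1)^2 - 10 * (-1) + 0
= 3 + 10 + 0
= 13

13


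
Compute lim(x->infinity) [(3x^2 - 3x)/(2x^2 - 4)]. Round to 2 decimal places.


For limits at infinity with equal-degree polynomials,
we compare leading coefficients.
Numerator leading term: 3x^2
Denominator leading term: 2x^2
Divide both by x^2:
lim = (3 - 3/x) / (2 - 4/x^2)
As x -> infinity, the 1/x and 1/x^2 terms vanish:
= 3/2 = 1.50

1.50


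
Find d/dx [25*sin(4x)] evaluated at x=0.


Apply the chain rule to differentiate 25*sin(4x):
d/dx [25*sin(4x)]
= 25 * cos(4x) * d/dx(4x)
= 25 * 4 * cos(4x)
= 100 * cos(4x)
Evaluate at x = 0:
= 100 * cos(0)
= 100 * 1
= 100

100


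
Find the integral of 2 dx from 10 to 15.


The integral of a constant k over [a, b] equals k * (b - a).
integral from 10 to 15 of 2 dx
= 2 * (15 - 10)
= 2 * 5
= 10

10


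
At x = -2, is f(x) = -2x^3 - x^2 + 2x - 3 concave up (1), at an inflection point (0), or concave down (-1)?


Concavity is determined by the sign of f''(x).
f(x) = -2x^3 - x^2 + 2x - 3
f'(x) = -6x^2 - 2x + 2
f''(x) = -12x - 2
f''(-2) = -12 * (-2) - 2
= 24 - 2
= 22
Since f''(-2) > 0, the function is concave up (1)

1


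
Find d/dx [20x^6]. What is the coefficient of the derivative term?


We apply the power rule: d/dx [ax^n] = a*n * x^(n-1)
d/dx [20x^6]
= 20 * 6 * x^(6-1)
= 120x^5
The coefficient is 120

120


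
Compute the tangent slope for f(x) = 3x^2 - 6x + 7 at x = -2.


The slope of the tangent line equals f'(x) at the point.
f(x) = 3x^2 - 6x + 7
f'(x) = 6x - 6
At x = -2:
f'(-2) = 6 * (-2) - 6
= -12 - 6
= -18

-18


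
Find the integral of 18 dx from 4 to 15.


The integral of a constant k over [a, b] equals k * (b - a).
integral from 4 to 15 of 18 dx
= 18 * (15 - 4)
= 18 * 11
= 198

198


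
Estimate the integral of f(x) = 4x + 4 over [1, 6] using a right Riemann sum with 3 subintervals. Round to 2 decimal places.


Right Riemann sum uses right endpoints of each subinterval.
Interval: [1, 6], n = 3
dx = (6 - 1) / 3 = 5/3
Right endpoints: [8/3, 13/3, 6]
f values: [44/3, 64/3, 28]
Sum = dx * (sum of f values)
= 5/3 * 64
= 320/3 ≈ 106.67

106.67


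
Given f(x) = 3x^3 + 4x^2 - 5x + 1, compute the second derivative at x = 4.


First derivative:
f'(x) = 9x^2 + 8x - 5
Second derivative:
f''(x) = 18x + 8
Substitute x = 4:
f''(4) = 18 * 4 + 8
= 72 + 8
= 80

80


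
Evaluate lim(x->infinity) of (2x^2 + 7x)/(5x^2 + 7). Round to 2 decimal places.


For limits at infinity with equal-degree polynomials,
we compare leading coefficients.
Numerator leading term: 2x^2
Denominator leading term: 5x^2
Divide both by x^2:
lim = (2 + 7/x) / (5 + 7/x^2)
As x -> infinity, the 1/x and 1/x^2 terms vanish:
= 2/5 = 0.40

0.40


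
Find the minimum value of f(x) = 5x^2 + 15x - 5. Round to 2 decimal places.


For a quadratic f(x) = ax^2 + bx + c with a > 0, the minimum is at the vertex.
Vertex x-coordinate: x = -b/(2a)
x = -(15) / (2 * 5)
x = -15/10 = -3/2
Substitute back to find the minimum value:
f(-3/2) = 5 * (-3/2)^2 + 15 * (-3/2) - 5
= 45/4 - 45/2 - 5
= -65/4 = -16.25

-16.25


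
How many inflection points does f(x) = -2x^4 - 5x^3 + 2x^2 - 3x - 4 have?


Inflection points occur where f''(x) = 0 and concavity changes.
f(x) = -2x^4 - 5x^3 + 2x^2 - 3x - 4
f'(x) = -8x^3 - 15x^2 + 4x - 3
f''(x) = -24x^2 - 30x + 4
This is a quadratic in x. Use the discriminant to count real roots.
Discriminant = (-30)^2 - 4 * (-24) * 4
= 900 - (-384)
= 1284
Since discriminant > 0, f''(x) = 0 has 2 distinct real solutions.
A quadratic with two distinct real roots changes sign at each root, so concavity changes at both.
Number of inflection points: 2

2


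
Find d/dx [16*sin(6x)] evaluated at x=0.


Apply the chain rule to differentiate 16*sin(6x):
d/dx [16*sin(6x)]
= 16 * cos(6x) * d/dx(6x)
= 16 * 6 * cos(6x)
= 96 * cos(6x)
Evaluate at x = 0:
= 96 * cos(0)
= 96 * 1
= 96

96


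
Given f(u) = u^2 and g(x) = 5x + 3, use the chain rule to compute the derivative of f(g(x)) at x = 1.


Using the chain rule: (f(g(x)))' = f'(g(x)) * g'(x)
First, find g(1):
g(1) = 5 * 1 + 3 = 8
Next, f'(u) = 2u
And g'(x) = 5
So f'(g(1)) * g'(1)
= 2 * 8 * 5
= 80

80


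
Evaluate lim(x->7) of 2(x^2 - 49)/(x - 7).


Direct substitution gives 0/0, so we factor the numerator.
Factor: 2(x^2 - 49) = 2 * (x - 7)(x + 7)
Cancel the common factor (x - 7):
2(x^2 - 49)/(x - 7) = 2 * (x + 7)
Now substitute x = 7:
= 2 * (7 + 7) = 28

28


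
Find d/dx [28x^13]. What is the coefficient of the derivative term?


We apply the power rule: d/dx [ax^n] = a*n * x^(n-1)
d/dx [28x^13]
= 28 * 13 * x^(13-1)
= 364x^12
The coefficient is 364

364


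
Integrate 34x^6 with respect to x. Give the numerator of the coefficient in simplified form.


Apply the power rule for integration:
integral of ax^n dx = a/(n+1) * x^(n+1) + C
integral of 34x^6 dx
= 34/7 * x^7 + C
The coefficient in lowest terms is 34/7, and its numerator is 34

34


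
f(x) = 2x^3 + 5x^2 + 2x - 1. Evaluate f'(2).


Differentiate f(x) = 2x^3 + 5x^2 + 2x - 1 term by term:
f'(x) = 6x^2 + 10x + 2
Substitute x = 2:
f'(2) = 6 * 2^2 + 10 * 2 + 2
= 24 + 20 + 2
= 46

46


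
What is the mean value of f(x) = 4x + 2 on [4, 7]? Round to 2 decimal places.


Average value = 1/(b-a) * integral from a to b of f(x) dx
First compute the integral of 4x + 2:
F(x) = 2x^2 + 2x
F(7) = 2 * 49 + 2 * 7 = 112
F(4) = 2 * 16 + 2 * 4 = 40
Integral = 112 - 40 = 72
Average = 72 / (7 - 4) = 72 / 3
= 24 = 24.00

24.00


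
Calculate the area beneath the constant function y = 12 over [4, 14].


The area under a constant function y = 12 is a rectangle.
Width = 14 - 4 = 10
Height = 12
Area = width * height
= 10 * 12
= 120

120


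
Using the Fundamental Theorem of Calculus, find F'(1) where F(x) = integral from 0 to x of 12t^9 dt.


By the Fundamental Theorem of Calculus (Part 1):
If F(x) = integral from 0 to x of f(t) dt, then F'(x) = f(x)
Here f(t) = 12t^9
So F'(x) = 12x^9
Evaluate at x = 1:
F'(1) = 12 * 1^9
= 12 * 1
= 12

12


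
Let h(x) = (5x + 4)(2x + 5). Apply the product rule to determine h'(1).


Let u(x) = 5x + 4 and v(x) = 2x + 5
u'(x) = 5
v'(x) = 2
Product rule: h'(x) = u'(x)*v(x) + u(x)*v'(x)
= 5 * (2x + 5) + (5x + 4) * 2
At x = 1:
u(1) = 5 * 1 + 4 = 9
v(1) = 2 * 1 + 5 = 7
h'(1) = 5 * 7 + 9 * 2
= 35 + 18
= 53

53


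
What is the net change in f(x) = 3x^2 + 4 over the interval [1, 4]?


Net change = f(b) - f(a)
f(x) = 3x^2 + 4
Compute f(4):
f(4) = 3 * 4^2 + 0 * 4 + 4
= 48 + 0 + 4
= 52
Compute f(1):
f(1) = 3 * 1^2 + 0 * 1 + 4
= 3 + 0 + 4
= 7
Net change = 52 - 7 = 45

45


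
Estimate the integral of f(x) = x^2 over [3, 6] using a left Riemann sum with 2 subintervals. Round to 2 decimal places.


Left Riemann sum uses left endpoints of each subinterval.
Interval: [3, 6], n = 2
dx = (6 - 3) / 2 = 3/2
Left endpoints: [3, 9/2]
f values: [9, 81/4]
Sum = dx * (sum of f values)
= 3/2 * 117/4
= 351/8 ≈ 43.88

43.88


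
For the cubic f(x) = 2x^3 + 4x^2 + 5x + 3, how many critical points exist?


Find where f'(x) = 0:
f(x) = 2x^3 + 4x^2 + 5x + 3
f'(x) = 6x^2 + 8x + 5
This is a quadratic in x. Use the discriminant to count real roots.
Discriminant = (8)^2 - 4 * 6 * 5
= 64 - 120
= -56
Since discriminant < 0, f'(x) = 0 has no real solutions.
Number of critical points: 0

0


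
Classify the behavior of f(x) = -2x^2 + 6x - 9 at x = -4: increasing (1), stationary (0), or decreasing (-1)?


Compute f'(x) to determine behavior:
f'(x) = -4x + 6
f'(-4) = -4 * (-4) + 6
= 16 + 6
= 22
Since f'(-4) > 0, the function is increasing (1)

1


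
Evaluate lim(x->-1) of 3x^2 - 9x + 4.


Since polynomials are continuous, we use direct substitution.
lim(x->-1) of 3x^2 - 9x + 4
= 3 * (-1)^2 - 9 * (-1) + 4
= 3 + 9 + 4
= 16

16


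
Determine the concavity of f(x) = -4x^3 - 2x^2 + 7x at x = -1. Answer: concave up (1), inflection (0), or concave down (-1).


Concavity is determined by the sign of f''(x).
f(x) = -4x^3 - 2x^2 + 7x
f'(x) = -12x^2 - 4x + 7
f''(x) = -24x - 4
f''(-1) = -24 * (-1) - 4
= 24 - 4
= 20
Since f''(-1) > 0, the function is concave up (1)

1


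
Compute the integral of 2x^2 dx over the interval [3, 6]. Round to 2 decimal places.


Find the antiderivative of 2x^2:
F(x) = 2/3 * x^3
Apply the Fundamental Theorem of Calculus:
F(6) - F(3)
= 2/3 * 6^3 - 2/3 * 3^3
= 2/3 * (216 - 27)
= 2/3 * 189
= 126 = 126.00

126.00


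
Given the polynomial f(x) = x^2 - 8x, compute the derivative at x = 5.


Differentiate term by term using power and sum rules:
f(x) = x^2 - 8x
f'(x) = 2x - 8
Substitute x = 5:
f'(5) = 2 * 5 - 8
= 10 - 8
= 2

2


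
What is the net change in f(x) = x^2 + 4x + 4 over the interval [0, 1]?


Net change = f(b) - f(a)
f(x) = x^2 + 4x + 4
Compute f(1):
f(1) = 1 * 1^2 + 4 * 1 + 4
= 1 + 4 + 4
= 9
Compute f(0):
f(0) = 1 * 0^2 + 4 * 0 + 4
= 0 + 0 + 4
= 4
Net change = 9 - 4 = 5

5


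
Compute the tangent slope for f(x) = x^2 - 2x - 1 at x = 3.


The slope of the tangent line equals f'(x) at the point.
f(x) = x^2 - 2x - 1
f'(x) = 2x - 2
At x = 3:
f'(3) = 2 * 3 - 2
= 6 - 2
= 4

4


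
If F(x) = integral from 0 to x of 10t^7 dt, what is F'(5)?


By the Fundamental Theorem of Calculus (Part 1):
If F(x) = integral from 0 to x of f(t) dt, then F'(x) = f(x)
Here f(t) = 10t^7
So F'(x) = 10x^7
Evaluate at x = 5:
F'(5) = 10 * 5^7
= 10 * 78125
= 781250

781250


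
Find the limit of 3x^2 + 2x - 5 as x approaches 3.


Since polynomials are continuous, we use direct substitution.
lim(x->3) of 3x^2 + 2x - 5
= 3 * 3^2 + 2 * 3 - 5
= 27 + 6 - 5
= 28

28


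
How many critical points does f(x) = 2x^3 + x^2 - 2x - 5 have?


Find where f'(x) = 0:
f(x) = 2x^3 + x^2 - 2x - 5
f'(x) = 6x^2 + 2x - 2
This is a quadratic in x. Use the discriminant to count real roots.
Discriminant = (2)^2 - 4 * 6 * (-2)
= 4 - (-48)
= 52
Since discriminant > 0, f'(x) = 0 has 2 real solutions.
Number of critical points: 2

2


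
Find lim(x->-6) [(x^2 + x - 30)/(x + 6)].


Direct substitution gives 0/0, so we factor the numerator.
Factor: (x^2 + x - 30) = (x + 6)(x - 5)
Cancel the common factor (x + 6):
(x^2 + x - 30)/(x + 6) = (x - 5)
Now substitute x = -6:
= (-6) - (5) = -11

-11


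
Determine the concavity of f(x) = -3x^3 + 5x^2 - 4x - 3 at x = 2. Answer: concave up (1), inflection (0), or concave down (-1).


Concavity is determined by the sign of f''(x).
f(x) = -3x^3 + 5x^2 - 4x - 3
f'(x) = -9x^2 + 10x - 4
f''(x) = -18x + 10
f''(2) = -18 * 2 + 10
= -36 + 10
= -26
Since f''(2) < 0, the function is concave down (-1)

-1


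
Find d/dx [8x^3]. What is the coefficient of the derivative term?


We apply the power rule: d/dx [ax^n] = a*n * x^(n-1)
d/dx [8x^3]
= 8 * 3 * x^(3-1)
= 24x^2
The coefficient is 24

24


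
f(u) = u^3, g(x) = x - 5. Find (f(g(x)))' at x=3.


Using the chain rule: (f(g(x)))' = f'(g(x)) * g'(x)
First, find g(3):
g(3) = 1 * 3 - 5 = -2
Next, f'(u) = 3u^2
And g'(x) = 1
So f'(g(3)) * g'(3)
= 3 * (-2)^2 * 1
= 3 * 4 * 1
= 12

12


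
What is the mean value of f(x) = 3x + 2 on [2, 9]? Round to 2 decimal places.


Average value = 1/(b-a) * integral from a to b of f(x) dx
First compute the integral of 3x + 2:
F(x) = (3/2)x^2 + 2x
F(9) = 3/2 * 81 + 2 * 9 = 279/2
F(2) = 3/2 * 4 + 2 * 2 = 10
Integral = 279/2 - 10 = 259/2
Average = (259/2) / (9 - 2) = (259/2) / 7
= 37/2 = 18.50

18.50


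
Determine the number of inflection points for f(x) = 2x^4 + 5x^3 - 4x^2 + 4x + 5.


Inflection points occur where f''(x) = 0 and concavity changes.
f(x) = 2x^4 + 5x^3 - 4x^2 + 4x + 5
f'(x) = 8x^3 + 15x^2 - 8x + 4
f''(x) = 24x^2 + 30x - 8
This is a quadratic in x. Use the discriminant to count real roots.
Discriminant = (30)^2 - 4 * 24 * (-8)
= 900 - (-768)
= 1668
Since discriminant > 0, f''(x) = 0 has 2 distinct real solutions.
A quadratic with two distinct real roots changes sign at each root, so concavity changes at both.
Number of inflection points: 2

2


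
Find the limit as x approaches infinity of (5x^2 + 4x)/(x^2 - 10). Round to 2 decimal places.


For limits at infinity with equal-degree polynomials,
we compare leading coefficients.
Numerator leading term: 5x^2
Denominator leading term: x^2
Divide both by x^2:
lim = (5 + 4/x) / (1 - 10/x^2)
As x -> infinity, the 1/x and 1/x^2 terms vanish:
= 5/1 = 5 = 5.00

5.00


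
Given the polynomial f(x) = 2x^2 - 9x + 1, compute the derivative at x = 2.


Differentiate term by term using power and sum rules:
f(x) = 2x^2 - 9x + 1
f'(x) = 4x - 9
Substitute x = 2:
f'(2) = 4 * 2 - 9
= 8 - 9
= -1

-1


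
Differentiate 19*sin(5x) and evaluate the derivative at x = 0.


Apply the chain rule to differentiate 19*sin(5x):
d/dx [19*sin(5x)]
= 19 * cos(5x) * d/dx(5x)
= 19 * 5 * cos(5x)
= 95 * cos(5x)
Evaluate at x = 0:
= 95 * cos(0)
= 95 * 1
= 95

95


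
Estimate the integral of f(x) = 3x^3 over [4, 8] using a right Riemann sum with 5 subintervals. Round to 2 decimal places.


Right Riemann sum uses right endpoints of each subinterval.
Interval: [4, 8], n = 5
dx = (8 - 4) / 5 = 4/5
Right endpoints: [24/5, 28/5, 32/5, 36/5, 8]
f values: [41472/125, 65856/125, 98304/125, 139968/125, 1536]
Sum = dx * (sum of f values)
= 4/5 * 21504/5
= 86016/25 = 3440.64

3440.64


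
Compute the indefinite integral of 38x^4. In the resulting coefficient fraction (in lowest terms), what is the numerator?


Apply the power rule for integration:
integral of ax^n dx = a/(n+1) * x^(n+1) + C
integral of 38x^4 dx
= 38/5 * x^5 + C
The coefficient in lowest terms is 38/5, and its numerator is 38

38


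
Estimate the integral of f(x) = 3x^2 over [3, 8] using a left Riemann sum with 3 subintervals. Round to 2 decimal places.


Left Riemann sum uses left endpoints of each subinterval.
Interval: [3, 8], n = 3
dx = (8 - 3) / 3 = 5/3
Left endpoints: [3, 14/3, 19/3]
f values: [27, 196/3, 361/3]
Sum = dx * (sum of f values)
= 5/3 * 638/3
= 3190/9 ≈ 354.44

354.44


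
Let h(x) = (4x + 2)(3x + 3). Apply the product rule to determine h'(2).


Let u(x) = 4x + 2 and v(x) = 3x + 3
u'(x) = 4
v'(x) = 3
Product rule: h'(x) = u'(x)*v(x) + u(x)*v'(x)
= 4 * (3x + 3) + (4x + 2) * 3
At x = 2:
u(2) = 4 * 2 + 2 = 10
v(2) = 3 * 2 + 3 = 9
h'(2) = 4 * 9 + 10 * 3
= 36 + 30
= 66

66


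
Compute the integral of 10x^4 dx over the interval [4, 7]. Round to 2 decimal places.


Find the antiderivative of 10x^4:
F(x) = 10/5 * x^5
Apply the Fundamental Theorem of Calculus:
F(7) - F(4)
= 10/5 * 7^5 - 10/5 * 4^5
= 10/5 * (16807 - 1024)
= 10/5 * 15783
= 31566 = 31566.00

31566.00


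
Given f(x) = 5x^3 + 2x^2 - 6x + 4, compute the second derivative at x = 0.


First derivative:
f'(x) = 15x^2 + 4x - 6
Second derivative:
f''(x) = 30x + 4
Substitute x = 0:
f''(0) = 30 * 0 + 4
= 0 + 4
= 4

4


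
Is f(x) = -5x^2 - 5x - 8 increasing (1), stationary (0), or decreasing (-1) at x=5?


Compute f'(x) to determine behavior:
f'(x) = -10x - 5
f'(5) = -10 * 5 - 5
= -50 - 5
= -55
Since f'(5) < 0, the function is decreasing (-1)

-1


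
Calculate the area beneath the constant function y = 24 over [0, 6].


The area under a constant function y = 24 is a rectangle.
Width = 6 - 0 = 6
Height = 24
Area = width * height
= 6 * 24
= 144

144


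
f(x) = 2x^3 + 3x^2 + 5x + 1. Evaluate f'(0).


Differentiate f(x) = 2x^3 + 3x^2 + 5x + 1 term by term:
f'(x) = 6x^2 + 6x + 5
Substitute x = 0:
f'(0) = 6 * 0^2 + 6 * 0 + 5
= 0 + 0 + 5
= 5

5


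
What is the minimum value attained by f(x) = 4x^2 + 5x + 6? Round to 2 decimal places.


For a quadratic f(x) = ax^2 + bx + c with a > 0, the minimum is at the vertex.
Vertex x-coordinate: x = -b/(2a)
x = -(5) / (2 * 4)
x = -5/8
Substitute back to find the minimum value:
f(-5/8) = 4 * (-5/8)^2 + 5 * (-5/8) + 6
= 25/16 - 25/8 + 6
= 71/16 ≈ 4.44

4.44


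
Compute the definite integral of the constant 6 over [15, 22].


The integral of a constant k over [a, b] equals k * (b - a).
integral from 15 to 22 of 6 dx
= 6 * (22 - 15)
= 6 * 7
= 42

42


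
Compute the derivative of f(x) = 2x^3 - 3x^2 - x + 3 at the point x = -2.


Differentiate f(x) = 2x^3 - 3x^2 - x + 3 term by term:
f'(x) = 6x^2 - 6x - 1
Substitute x = -2:
f'(-2) = 6 * (-2)^2 - 6 * (-2) - 1
= 24 + 12 - 1
= 35

35


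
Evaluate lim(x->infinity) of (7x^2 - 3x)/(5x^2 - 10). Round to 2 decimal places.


For limits at infinity with equal-degree polynomials,
we compare leading coefficients.
Numerator leading term: 7x^2
Denominator leading term: 5x^2
Divide both by x^2:
lim = (7 - 3/x) / (5 - 10/x^2)
As x -> infinity, the 1/x and 1/x^2 terms vanish:
= 7/5 = 1.40

1.40


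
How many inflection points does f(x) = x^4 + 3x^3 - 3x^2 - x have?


Inflection points occur where f''(x) = 0 and concavity changes.
f(x) = x^4 + 3x^3 - 3x^2 - x
f'(x) = 4x^3 + 9x^2 - 6x - 1
f''(x) = 12x^2 + 18x - 6
This is a quadratic in x. Use the discriminant to count real roots.
Discriminant = (18)^2 - 4 * 12 * (-6)
= 324 - (-288)
= 612
Since discriminant > 0, f''(x) = 0 has 2 distinct real solutions.
A quadratic with two distinct real roots changes sign at each root, so concavity changes at both.
Number of inflection points: 2

2


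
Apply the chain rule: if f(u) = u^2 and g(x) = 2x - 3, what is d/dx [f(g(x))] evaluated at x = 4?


Using the chain rule: (f(g(x)))' = f'(g(x)) * g'(x)
First, find g(4):
g(4) = 2 * 4 - 3 = 5
Next, f'(u) = 2u
And g'(x) = 2
So f'(g(4)) * g'(4)
= 2 * 5 * 2
= 20

20


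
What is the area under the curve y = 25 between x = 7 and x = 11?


The area under a constant function y = 25 is a rectangle.
Width = 11 - 7 = 4
Height = 25
Area = width * height
= 4 * 25
= 100

100


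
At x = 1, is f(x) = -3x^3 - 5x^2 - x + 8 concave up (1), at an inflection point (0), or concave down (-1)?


Concavity is determined by the sign of f''(x).
f(x) = -3x^3 - 5x^2 - x + 8
f'(x) = -9x^2 - 10x - 1
f''(x) = -18x - 10
f''(1) = -18 * 1 - 10
= -18 - 10
= -28
Since f''(1) < 0, the function is concave down (-1)

-1


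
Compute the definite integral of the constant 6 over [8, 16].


The integral of a constant k over [a, b] equals k * (b - a).
integral from 8 to 16 of 6 dx
= 6 * (16 - 8)
= 6 * 8
= 48

48


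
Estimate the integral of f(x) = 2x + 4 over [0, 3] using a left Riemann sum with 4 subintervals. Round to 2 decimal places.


Left Riemann sum uses left endpoints of each subinterval.
Interval: [0, 3], n = 4
dx = (3 - 0) / 4 = 3/4
Left endpoints: [0, 3/4, 3/2, 9/4]
f values: [4, 11/2, 7, 17/2]
Sum = dx * (sum of f values)
= 3/4 * 25
= 75/4 = 18.75

18.75


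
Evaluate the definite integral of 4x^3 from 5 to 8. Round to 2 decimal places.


Find the antiderivative of 4x^3:
F(x) = 4/4 * x^4
Apply the Fundamental Theorem of Calculus:
F(8) - F(5)
= 4/4 * 8^4 - 4/4 * 5^4
= 4/4 * (4096 - 625)
= 4/4 * 3471
= 3471 = 3471.00

3471.00


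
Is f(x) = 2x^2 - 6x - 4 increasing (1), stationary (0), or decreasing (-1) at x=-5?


Compute f'(x) to determine behavior:
f'(x) = 4x - 6
f'(-5) = 4 * (-5) - 6
= -20 - 6
= -26
Since f'(-5) < 0, the function is decreasing (-1)

-1


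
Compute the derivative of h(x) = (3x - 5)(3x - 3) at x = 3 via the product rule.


Let u(x) = 3x - 5 and v(x) = 3x - 3
u'(x) = 3
v'(x) = 3
Product rule: h'(x) = u'(x)*v(x) + u(x)*v'(x)
= 3 * (3x - 3) + (3x - 5) * 3
At x = 3:
u(3) = 3 * 3 - 5 = 4
v(3) = 3 * 3 - 3 = 6
h'(3) = 3 * 6 + 4 * 3
= 18 + 12
= 30

30


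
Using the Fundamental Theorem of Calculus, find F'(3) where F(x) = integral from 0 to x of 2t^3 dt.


By the Fundamental Theorem of Calculus (Part 1):
If F(x) = integral from 0 to x of f(t) dt, then F'(x) = f(x)
Here f(t) = 2t^3
So F'(x) = 2x^3
Evaluate at x = 3:
F'(3) = 2 * 3^3
= 2 * 27
= 54

54


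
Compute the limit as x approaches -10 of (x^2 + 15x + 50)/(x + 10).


Direct substitution gives 0/0, so we factor the numerator.
Factor: (x^2 + 15x + 50) = (x + 10)(x + 5)
Cancel the common factor (x + 10):
(x^2 + 15x + 50)/(x + 10) = (x + 5)
Now substitute x = -10:
= (-10) - (-5) = -5

-5


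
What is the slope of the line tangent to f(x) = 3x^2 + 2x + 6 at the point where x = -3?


The slope of the tangent line equals f'(x) at the point.
f(x) = 3x^2 + 2x + 6
f'(x) = 6x + 2
At x = -3:
f'(-3) = 6 * (-3) + 2
= -18 + 2
= -16

-16


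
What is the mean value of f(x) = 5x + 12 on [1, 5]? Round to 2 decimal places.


Average value = 1/(b-a) * integral from a to b of f(x) dx
First compute the integral of 5x + 12:
F(x) = (5/2)x^2 + 12x
F(5) = 5/2 * 25 + 12 * 5 = 245/2
F(1) = 5/2 * 1 + 12 * 1 = 29/2
Integral = 245/2 - 29/2 = 108
Average = 108 / (5 - 1) = 108 / 4
= 27 = 27.00

27.00


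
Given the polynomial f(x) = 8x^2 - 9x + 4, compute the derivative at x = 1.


Differentiate term by term using power and sum rules:
f(x) = 8x^2 - 9x + 4
f'(x) = 16x - 9
Substitute x = 1:
f'(1) = 16 * 1 - 9
= 16 - 9
= 7

7


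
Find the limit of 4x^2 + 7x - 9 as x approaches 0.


Since polynomials are continuous, we use direct substitution.
lim(x->0) of 4x^2 + 7x - 9
= 4 * 0^2 + 7 * 0 - 9
= 0 + 0 - 9
= -9

-9


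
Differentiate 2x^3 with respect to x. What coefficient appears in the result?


We apply the power rule: d/dx [ax^n] = a*n * x^(n-1)
d/dx [2x^3]
= 2 * 3 * x^(3-1)
= 6x^2
The coefficient is 6

6


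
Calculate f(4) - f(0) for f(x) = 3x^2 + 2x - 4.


Net change = f(b) - f(a)
f(x) = 3x^2 + 2x - 4
Compute f(4):
f(4) = 3 * 4^2 + 2 * 4 - 4
= 48 + 8 - 4
= 52
Compute f(0):
f(0) = 3 * 0^2 + 2 * 0 - 4
= 0 + 0 - 4
= -4
Net change = 52 - (-4) = 56

56


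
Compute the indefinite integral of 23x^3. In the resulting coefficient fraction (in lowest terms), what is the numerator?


Apply the power rule for integration:
integral of ax^n dx = a/(n+1) * x^(n+1) + C
integral of 23x^3 dx
= 23/4 * x^4 + C
The coefficient in lowest terms is 23/4, and its numerator is 23

23


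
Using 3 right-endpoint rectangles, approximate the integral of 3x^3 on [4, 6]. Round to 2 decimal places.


Right Riemann sum uses right endpoints of each subinterval.
Interval: [4, 6], n = 3
dx = (6 - 4) / 3 = 2/3
Right endpoints: [14/3, 16/3, 6]
f values: [2744/9, 4096/9, 648]
Sum = dx * (sum of f values)
= 2/3 * 1408
= 2816/3 ≈ 938.67

938.67


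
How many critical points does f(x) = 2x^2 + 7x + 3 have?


Find where f'(x) = 0:
f'(x) = 4x + 7
Set f'(x) = 0:
4x + 7 = 0
x = -7 / 4 = -7/4
This is a linear equation in x, so there is exactly one solution.
Number of critical points: 1

1


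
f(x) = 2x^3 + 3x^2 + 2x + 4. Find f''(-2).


First derivative:
f'(x) = 6x^2 + 6x + 2
Second derivative:
f''(x) = 12x + 6
Substitute x = -2:
f''(-2) = 12 * (-2) + 6
= -24 + 6
= -18

-18


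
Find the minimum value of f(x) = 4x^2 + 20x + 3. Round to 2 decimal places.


For a quadratic f(x) = ax^2 + bx + c with a > 0, the minimum is at the vertex.
Vertex x-coordinate: x = -b/(2a)
x = -(20) / (2 * 4)
x = -20/8 = -5/2
Substitute back to find the minimum value:
f(-5/2) = 4 * (-5/2)^2 + 20 * (-5/2) + 3
= 25 - 50 + 3
= -22 = -22.00

-22.00


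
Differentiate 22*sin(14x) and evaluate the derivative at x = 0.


Apply the chain rule to differentiate 22*sin(14x):
d/dx [22*sin(14x)]
= 22 * cos(14x) * d/dx(14x)
= 22 * 14 * cos(14x)
= 308 * cos(14x)
Evaluate at x = 0:
= 308 * cos(0)
= 308 * 1
= 308

308


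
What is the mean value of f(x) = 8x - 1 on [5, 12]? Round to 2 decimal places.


Average value = 1/(b-a) * integral from a to b of f(x) dx
First compute the integral of 8x - 1:
F(x) = 4x^2 - x
F(12) = 4 * 144 - 1 * 12 = 564
F(5) = 4 * 25 - 1 * 5 = 95
Integral = 564 - 95 = 469
Average = 469 / (12 - 5) = 469 / 7
= 67 = 67.00

67.00


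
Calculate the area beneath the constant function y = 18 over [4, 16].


The area under a constant function y = 18 is a rectangle.
Width = 16 - 4 = 12
Height = 18
Area = width * height
= 12 * 18
= 216

216


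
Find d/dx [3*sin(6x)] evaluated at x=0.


Apply the chain rule to differentiate 3*sin(6x):
d/dx [3*sin(6x)]
= 3 * cos(6x) * d/dx(6x)
= 3 * 6 * cos(6x)
= 18 * cos(6x)
Evaluate at x = 0:
= 18 * cos(0)
= 18 * 1
= 18

18


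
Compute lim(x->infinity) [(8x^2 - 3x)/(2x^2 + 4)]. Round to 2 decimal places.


For limits at infinity with equal-degree polynomials,
we compare leading coefficients.
Numerator leading term: 8x^2
Denominator leading term: 2x^2
Divide both by x^2:
lim = (8 - 3/x) / (2 + 4/x^2)
As x -> infinity, the 1/x and 1/x^2 terms vanish:
= 8/2 = 4 = 4.00

4.00


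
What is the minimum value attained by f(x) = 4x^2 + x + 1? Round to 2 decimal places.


For a quadratic f(x) = ax^2 + bx + c with a > 0, the minimum is at the vertex.
Vertex x-coordinate: x = -b/(2a)
x = -(1) / (2 * 4)
x = -1/8
Substitute back to find the minimum value:
f(-1/8) = 4 * (-1/8)^2 + 1 * (-1/8) + 1
= 1/16 - 1/8 + 1
= 15/16 ≈ 0.94

0.94


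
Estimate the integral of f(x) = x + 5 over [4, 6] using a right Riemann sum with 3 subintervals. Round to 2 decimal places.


Right Riemann sum uses right endpoints of each subinterval.
Interval: [4, 6], n = 3
dx = (6 - 4) / 3 = 2/3
Right endpoints: [14/3, 16/3, 6]
f values: [29/3, 31/3, 11]
Sum = dx * (sum of f values)
= 2/3 * 31
= 62/3 ≈ 20.67

20.67


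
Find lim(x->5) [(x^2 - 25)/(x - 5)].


Direct substitution gives 0/0, so we factor the numerator.
Factor: (x^2 - 25) = (x - 5)(x + 5)
Cancel the common factor (x - 5):
(x^2 - 25)/(x - 5) = (x + 5)
Now substitute x = 5:
= (5) - (-5) = 10

10


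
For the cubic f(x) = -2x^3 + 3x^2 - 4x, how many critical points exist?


Find where f'(x) = 0:
f(x) = -2x^3 + 3x^2 - 4x
f'(x) = -6x^2 + 6x - 4
This is a quadratic in x. Use the discriminant to count real roots.
Discriminant = (6)^2 - 4 * (-6) * (-4)
= 36 - 96
= -60
Since discriminant < 0, f'(x) = 0 has no real solutions.
Number of critical points: 0

0


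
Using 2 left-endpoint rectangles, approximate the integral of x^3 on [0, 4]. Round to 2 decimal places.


Left Riemann sum uses left endpoints of each subinterval.
Interval: [0, 4], n = 2
dx = (4 - 0) / 2 = 2
Left endpoints: [0, 2]
f values: [0, 8]
Sum = dx * (sum of f values)
= 2 * 8
= 16 = 16.00

16.00


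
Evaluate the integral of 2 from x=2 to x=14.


The integral of a constant k over [a, b] equals k * (b - a).
integral from 2 to 14 of 2 dx
= 2 * (14 - 2)
= 2 * 12
= 24

24


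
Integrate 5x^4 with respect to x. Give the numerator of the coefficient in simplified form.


Apply the power rule for integration:
integral of ax^n dx = a/(n+1) * x^(n+1) + C
integral of 5x^4 dx
= 5/5 * x^5 + C
= 1 * x^5 + C
The coefficient in lowest terms is 1 = 1/1, so its numerator is 1

1


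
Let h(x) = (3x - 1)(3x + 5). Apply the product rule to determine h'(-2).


Let u(x) = 3x - 1 and v(x) = 3x + 5
u'(x) = 3
v'(x) = 3
Product rule: h'(x) = u'(x)*v(x) + u(x)*v'(x)
= 3 * (3x + 5) + (3x - 1) * 3
At x = -2:
u(-2) = 3 * (-2) - 1 = -7
v(-2) = 3 * (-2) + 5 = -1
h'(-2) = 3 * (-1) + (-7) * 3
= -3 - 21
= -24

-24


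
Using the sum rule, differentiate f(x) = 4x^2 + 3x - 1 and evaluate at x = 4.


Differentiate term by term using power and sum rules:
f(x) = 4x^2 + 3x - 1
f'(x) = 8x + 3
Substitute x = 4:
f'(4) = 8 * 4 + 3
= 32 + 3
= 35

35


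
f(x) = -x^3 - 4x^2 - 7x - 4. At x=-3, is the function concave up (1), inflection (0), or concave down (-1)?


Concavity is determined by the sign of f''(x).
f(x) = -x^3 - 4x^2 - 7x - 4
f'(x) = -3x^2 - 8x - 7
f''(x) = -6x - 8
f''(-3) = -6 * (-3) - 8
= 18 - 8
= 10
Since f''(-3) > 0, the function is concave up (1)

1


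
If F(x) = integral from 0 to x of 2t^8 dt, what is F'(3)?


By the Fundamental Theorem of Calculus (Part 1):
If F(x) = integral from 0 to x of f(t) dt, then F'(x) = f(x)
Here f(t) = 2t^8
So F'(x) = 2x^8
Evaluate at x = 3:
F'(3) = 2 * 3^8
= 2 * 6561
= 13122

13122


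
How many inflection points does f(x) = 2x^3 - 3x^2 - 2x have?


Inflection points occur where f''(x) = 0 and concavity changes.
f(x) = 2x^3 - 3x^2 - 2x
f'(x) = 6x^2 - 6x - 2
f''(x) = 12x - 6
Set f''(x) = 0:
12x - 6 = 0
x = 6 / 12 = 1/2
Since f''(x) is linear (degree 1), it changes sign at this point.
Therefore there is exactly 1 inflection point.

1


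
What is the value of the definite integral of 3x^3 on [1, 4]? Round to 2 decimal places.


Find the antiderivative of 3x^3:
F(x) = 3/4 * x^4
Apply the Fundamental Theorem of Calculus:
F(4) - F(1)
= 3/4 * 4^4 - 3/4 * 1^4
= 3/4 * (256 - 1)
= 3/4 * 255
= 765/4 = 191.25

191.25


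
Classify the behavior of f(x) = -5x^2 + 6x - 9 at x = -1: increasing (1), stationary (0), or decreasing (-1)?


Compute f'(x) to determine behavior:
f'(x) = -10x + 6
f'(-1) = -10 * (-1) + 6
= 10 + 6
= 16
Since f'(-1) > 0, the function is increasing (1)

1


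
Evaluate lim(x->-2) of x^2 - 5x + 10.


Since polynomials are continuous, we use direct substitution.
lim(x->-2) of x^2 - 5x + 10
= 1 * (-2)^2 - 5 * (-2) + 10
= 4 + 10 + 10
= 24

24


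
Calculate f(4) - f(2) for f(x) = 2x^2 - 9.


Net change = f(b) - f(a)
f(x) = 2x^2 - 9
Compute f(4):
f(4) = 2 * 4^2 + 0 * 4 - 9
= 32 + 0 - 9
= 23
Compute f(2):
f(2) = 2 * 2^2 + 0 * 2 - 9
= 8 + 0 - 9
= -1
Net change = 23 - (-1) = 24

24


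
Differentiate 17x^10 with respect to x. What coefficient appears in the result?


We apply the power rule: d/dx [ax^n] = a*n * x^(n-1)
d/dx [17x^10]
= 17 * 10 * x^(10-1)
= 170x^9
The coefficient is 170

170


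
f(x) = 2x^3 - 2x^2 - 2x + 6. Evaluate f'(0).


Differentiate f(x) = 2x^3 - 2x^2 - 2x + 6 term by term:
f'(x) = 6x^2 - 4x - 2
Substitute x = 0:
f'(0) = 6 * 0^2 - 4 * 0 - 2
= 0 + 0 - 2
= -2

-2


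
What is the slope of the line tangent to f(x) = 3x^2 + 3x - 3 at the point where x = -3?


The slope of the tangent line equals f'(x) at the point.
f(x) = 3x^2 + 3x - 3
f'(x) = 6x + 3
At x = -3:
f'(-3) = 6 * (-3) + 3
= -18 + 3
= -15

-15


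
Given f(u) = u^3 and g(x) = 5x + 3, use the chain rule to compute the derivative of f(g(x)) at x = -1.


Using the chain rule: (f(g(x)))' = f'(g(x)) * g'(x)
First, find g(-1):
g(-1) = 5 * (-1) + 3 = -2
Next, f'(u) = 3u^2
And g'(x) = 5
So f'(g(-1)) * g'(-1)
= 3 * (-2)^2 * 5
= 3 * 4 * 5
= 60

60


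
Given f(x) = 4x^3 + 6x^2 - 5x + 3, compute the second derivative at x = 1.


First derivative:
f'(x) = 12x^2 + 12x - 5
Second derivative:
f''(x) = 24x + 12
Substitute x = 1:
f''(1) = 24 * 1 + 12
= 24 + 12
= 36

36


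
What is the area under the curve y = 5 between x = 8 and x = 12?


The area under a constant function y = 5 is a rectangle.
Width = 12 - 8 = 4
Height = 5
Area = width * height
= 4 * 5
= 20

20


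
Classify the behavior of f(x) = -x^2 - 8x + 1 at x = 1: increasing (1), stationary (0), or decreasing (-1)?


Compute f'(x) to determine behavior:
f'(x) = -2x - 8
f'(1) = -2 * 1 - 8
= -2 - 8
= -10
Since f'(1) < 0, the function is decreasing (-1)

-1


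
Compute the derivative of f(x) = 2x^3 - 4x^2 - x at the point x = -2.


Differentiate f(x) = 2x^3 - 4x^2 - x term by term:
f'(x) = 6x^2 - 8x - 1
Substitute x = -2:
f'(-2) = 6 * (-2)^2 - 8 * (-2) - 1
= 24 + 16 - 1
= 39

39


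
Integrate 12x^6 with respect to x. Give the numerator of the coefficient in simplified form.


Apply the power rule for integration:
integral of ax^n dx = a/(n+1) * x^(n+1) + C
integral of 12x^6 dx
= 12/7 * x^7 + C
The coefficient in lowest terms is 12/7, and its numerator is 12

12


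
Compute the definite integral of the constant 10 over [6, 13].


The integral of a constant k over [a, b] equals k * (b - a).
integral from 6 to 13 of 10 dx
= 10 * (13 - 6)
= 10 * 7
= 70

70


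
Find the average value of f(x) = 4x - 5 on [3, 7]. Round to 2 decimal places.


Average value = 1/(b-a) * integral from a to b of f(x) dx
First compute the integral of 4x - 5:
F(x) = 2x^2 - 5x
F(7) = 2 * 49 - 5 * 7 = 63
F(3) = 2 * 9 - 5 * 3 = 3
Integral = 63 - 3 = 60
Average = 60 / (7 - 3) = 60 / 4
= 15 = 15.00

15.00


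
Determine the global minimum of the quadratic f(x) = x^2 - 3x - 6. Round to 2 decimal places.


For a quadratic f(x) = ax^2 + bx + c with a > 0, the minimum is at the vertex.
Vertex x-coordinate: x = -b/(2a)
x = -(-3) / (2 * 1)
x = 3/2
Substitute back to find the minimum value:
f(3/2) = 1 * (3/2)^2 - 3 * (3/2) - 6
= 9/4 - 9/2 - 6
= -33/4 = -8.25

-8.25


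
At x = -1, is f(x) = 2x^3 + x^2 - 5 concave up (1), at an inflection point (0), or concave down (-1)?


Concavity is determined by the sign of f''(x).
f(x) = 2x^3 + x^2 - 5
f'(x) = 6x^2 + 2x
f''(x) = 12x + 2
f''(-1) = 12 * (-1) + 2
= -12 + 2
= -10
Since f''(-1) < 0, the function is concave down (-1)

-1


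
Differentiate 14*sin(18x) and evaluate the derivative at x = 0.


Apply the chain rule to differentiate 14*sin(18x):
d/dx [14*sin(18x)]
= 14 * cos(18x) * d/dx(18x)
= 14 * 18 * cos(18x)
= 252 * cos(18x)
Evaluate at x = 0:
= 252 * cos(0)
= 252 * 1
= 252

252


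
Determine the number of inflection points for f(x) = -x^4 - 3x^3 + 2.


Inflection points occur where f''(x) = 0 and concavity changes.
f(x) = -x^4 - 3x^3 + 2
f'(x) = -4x^3 - 9x^2
f''(x) = -12x^2 - 18x
This is a quadratic in x. Use the discriminant to count real roots.
Discriminant = (-18)^2 - 4 * (-12) * 0
= 324 - 0
= 324
Since discriminant > 0, f''(x) = 0 has 2 distinct real solutions.
A quadratic with two distinct real roots changes sign at each root, so concavity changes at both.
Number of inflection points: 2

2


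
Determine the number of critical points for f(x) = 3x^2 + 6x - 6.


Find where f'(x) = 0:
f'(x) = 6x + 6
Set f'(x) = 0:
6x + 6 = 0
x = -6 / 6 = -1
This is a linear equation in x, so there is exactly one solution.
Number of critical points: 1

1


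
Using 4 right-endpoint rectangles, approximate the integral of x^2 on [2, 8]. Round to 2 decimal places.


Right Riemann sum uses right endpoints of each subinterval.
Interval: [2, 8], n = 4
dx = (8 - 2) / 4 = 3/2
Right endpoints: [7/2, 5, 13/2, 8]
f values: [49/4, 25, 169/4, 64]
Sum = dx * (sum of f values)
= 3/2 * 287/2
= 861/4 = 215.25

215.25


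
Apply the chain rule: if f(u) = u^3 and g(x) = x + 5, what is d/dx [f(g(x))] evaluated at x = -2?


Using the chain rule: (f(g(x)))' = f'(g(x)) * g'(x)
First, find g(-2):
g(-2) = 1 * (-2) + 5 = 3
Next, f'(u) = 3u^2
And g'(x) = 1
So f'(g(-2)) * g'(-2)
= 3 * 3^2 * 1
= 3 * 9 * 1
= 27

27


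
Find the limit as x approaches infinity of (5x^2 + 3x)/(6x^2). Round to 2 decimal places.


For limits at infinity with equal-degree polynomials,
we compare leading coefficients.
Numerator leading term: 5x^2
Denominator leading term: 6x^2
Divide both by x^2:
lim = (5 + 3/x) / (6)
As x -> infinity, the 1/x and 1/x^2 terms vanish:
= 5/6 ≈ 0.83

0.83
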